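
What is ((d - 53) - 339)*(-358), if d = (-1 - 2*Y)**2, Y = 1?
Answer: 137114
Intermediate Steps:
d = 9 (d = (-1 - 2*1)**2 = (-1 - 2)**2 = (-3)**2 = 9)
((d - 53) - 339)*(-358) = ((9 - 53) - 339)*(-358) = (-44 - 339)*(-358) = -383*(-358) = 137114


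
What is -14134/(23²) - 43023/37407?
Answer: -183823235/6596101 ≈ -27.868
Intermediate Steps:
-14134/(23²) - 43023/37407 = -14134/529 - 43023*1/37407 = -14134*1/529 - 14341/12469 = -14134/529 - 14341/12469 = -183823235/6596101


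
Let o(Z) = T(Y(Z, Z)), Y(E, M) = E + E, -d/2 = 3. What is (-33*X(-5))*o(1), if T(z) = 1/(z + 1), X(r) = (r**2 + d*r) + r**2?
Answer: -880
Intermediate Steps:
d = -6 (d = -2*3 = -6)
Y(E, M) = 2*E
X(r) = -6*r + 2*r**2 (X(r) = (r**2 - 6*r) + r**2 = -6*r + 2*r**2)
T(z) = 1/(1 + z)
o(Z) = 1/(1 + 2*Z)
(-33*X(-5))*o(1) = (-66*(-5)*(-3 - 5))/(1 + 2*1) = (-66*(-5)*(-8))/(1 + 2) = -33*80/3 = -2640*1/3 = -880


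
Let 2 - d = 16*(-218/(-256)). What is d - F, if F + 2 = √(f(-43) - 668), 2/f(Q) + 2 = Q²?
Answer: -77/8 - I*√2278817518/1847 ≈ -9.625 - 25.846*I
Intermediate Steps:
f(Q) = 2/(-2 + Q²)
F = -2 + I*√2278817518/1847 (F = -2 + √(2/(-2 + (-43)²) - 668) = -2 + √(2/(-2 + 1849) - 668) = -2 + √(2/1847 - 668) = -2 + √(-1233794/1847) = -2 + I*√2278817518/1847 ≈ -2.0 + 25.846*I)
d = -93/8 (d = 2 - 16*(-218/(-256)) = 2 - 16*(-218*(-1/256)) = 2 - 16*109/128 = 2 - 1*109/8 = 2 - 109/8 = -93/8 ≈ -11.625)
d - F = -93/8 - (-2 + I*√2278817518/1847) = -93/8 + (2 - I*√2278817518/1847) = -77/8 - I*√2278817518/1847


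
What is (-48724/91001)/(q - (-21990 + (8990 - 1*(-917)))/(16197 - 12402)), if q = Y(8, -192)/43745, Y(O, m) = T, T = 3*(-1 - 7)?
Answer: -1617756417420/9618437236951 ≈ -0.16819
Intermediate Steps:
T = -24 (T = 3*(-8) = -24)
Y(O, m) = -24
q = -24/43745 ≈ -0.00054863
(-48724/91001)/(q - (-21990 + (8990 - 1*(-917)))/(16197 - 12402)) = (-48724/91001)/(-24/43745 - (-21990 + (8990 - 1*(-917)))/(16197 - 12402)) = (-48724*1/91001)/(-24/43745 - (-21990 + (8990 + 917))/3795) = -48724/(91001*(-24/43745 - (-21990 + 9907)/3795)) = -48724/(91001*(-24/43745 - (-12083)/3795)) = -48724/(91001*(-24/43745 - 1*(-12083/3795))) = -48724/(91001*(-24/43745 + 12083/3795)) = -48724/(91001*105695951/33202455) = -48724/91001*33202455/105695951 = -1617756417420/9618437236951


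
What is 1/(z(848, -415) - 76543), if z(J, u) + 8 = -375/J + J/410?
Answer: -173840/13307343163 ≈ -1.3063e-5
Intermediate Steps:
z(J, u) = -8 - 375/J + J/410 (z(J, u) = -8 + (-375/J + J/410) = -8 - 375/J + J/410)
1/(z(848, -415) - 76543) = 1/((-8 - 375/848 + (1/410)*848) - 76543) = 1/((-8 - 375*1/848 + 424/205) - 76543) = 1/((-8 - 375/848 + 424/205) - 76543) = 1/(-1108043/173840 - 76543) = 1/(-13307343163/173840) = -173840/13307343163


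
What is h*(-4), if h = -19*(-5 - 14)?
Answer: -1444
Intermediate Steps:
h = 361 (h = -19*(-19) = 361)
h*(-4) = 361*(-4) = -1444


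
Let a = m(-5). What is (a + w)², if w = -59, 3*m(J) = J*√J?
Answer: 31204/9 + 590*I*√5/3 ≈ 3467.1 + 439.76*I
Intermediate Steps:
m(J) = J^(3/2)/3 (m(J) = (J*√J)/3 = J^(3/2)/3)
a = -5*I*√5/3 (a = (-5)^(3/2)/3 = (-5*I*√5)/3 = -5*I*√5/3 ≈ -3.7268*I)
(a + w)² = (-5*I*√5/3 - 59)² = (-59 - 5*I*√5/3)²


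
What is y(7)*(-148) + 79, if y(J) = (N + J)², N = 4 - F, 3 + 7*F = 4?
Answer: -850977/49 ≈ -17367.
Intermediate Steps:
F = ⅐ (F = -3/7 + (⅐)*4 = -3/7 + 4/7 = ⅐ ≈ 0.14286)
N = 27/7 (N = 4 - 1*⅐ = 4 - ⅐ = 27/7 ≈ 3.8571)
y(J) = (27/7 + J)²
y(7)*(-148) + 79 = ((27 + 7*7)²/49)*(-148) + 79 = ((27 + 49)²/49)*(-148) + 79 = ((1/49)*76²)*(-148) + 79 = ((1/49)*5776)*(-148) + 79 = (5776/49)*(-148) + 79 = -854848/49 + 79 = -850977/49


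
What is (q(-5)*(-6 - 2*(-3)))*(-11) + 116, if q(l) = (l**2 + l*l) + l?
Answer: 116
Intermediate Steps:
q(l) = l + 2*l**2 (q(l) = (l**2 + l**2) + l = 2*l**2 + l = l + 2*l**2)
(q(-5)*(-6 - 2*(-3)))*(-11) + 116 = ((-5*(1 + 2*(-5)))*(-6 - 2*(-3)))*(-11) + 116 = ((-5*(1 - 10))*(-6 + 6))*(-11) + 116 = (-5*(-9)*0)*(-11) + 116 = (45*0)*(-11) + 116 = 0*(-11) + 116 = 0 + 116 = 116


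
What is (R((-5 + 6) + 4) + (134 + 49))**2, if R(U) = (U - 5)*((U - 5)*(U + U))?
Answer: 33489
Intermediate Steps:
R(U) = 2*U*(-5 + U)**2 (R(U) = (-5 + U)*((-5 + U)*(2*U)) = (-5 + U)*(2*U*(-5 + U)) = 2*U*(-5 + U)**2)
(R((-5 + 6) + 4) + (134 + 49))**2 = (2*((-5 + 6) + 4)*(-5 + ((-5 + 6) + 4))**2 + (134 + 49))**2 = (2*(1 + 4)*(-5 + (1 + 4))**2 + 183)**2 = (2*5*(-5 + 5)**2 + 183)**2 = (2*5*0**2 + 183)**2 = (2*5*0 + 183)**2 = (0 + 183)**2 = 183**2 = 33489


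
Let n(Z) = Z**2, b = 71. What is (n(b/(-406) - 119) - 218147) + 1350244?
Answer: 188951449317/164836 ≈ 1.1463e+6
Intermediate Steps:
(n(b/(-406) - 119) - 218147) + 1350244 = ((71/(-406) - 119)**2 - 218147) + 1350244 = ((71*(-1/406) - 119)**2 - 218147) + 1350244 = ((-71/406 - 119)**2 - 218147) + 1350244 = ((-48385/406)**2 - 218147) + 1350244 = (2341108225/164836 - 218147) + 1350244 = -33617370667/164836 + 1350244 = 188951449317/164836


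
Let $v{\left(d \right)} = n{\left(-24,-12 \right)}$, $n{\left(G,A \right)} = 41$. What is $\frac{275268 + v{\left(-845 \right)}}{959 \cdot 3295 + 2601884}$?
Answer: $\frac{275309}{5761789} \approx 0.047782$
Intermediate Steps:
$v{\left(d \right)} = 41$
$\frac{275268 + v{\left(-845 \right)}}{959 \cdot 3295 + 2601884} = \frac{275268 + 41}{959 \cdot 3295 + 2601884} = \frac{275309}{3159905 + 2601884} = \frac{275309}{5761789}$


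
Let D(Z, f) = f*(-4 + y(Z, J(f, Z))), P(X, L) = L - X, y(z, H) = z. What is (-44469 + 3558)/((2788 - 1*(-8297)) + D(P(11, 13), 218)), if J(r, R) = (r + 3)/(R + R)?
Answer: -40911/10649 ≈ -3.8418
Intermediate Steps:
J(r, R) = (3 + r)/(2*R) (J(r, R) = (3 + r)/((2*R)) = (3 + r)*(1/(2*R)) = (3 + r)/(2*R))
D(Z, f) = f*(-4 + Z)
(-44469 + 3558)/((2788 - 1*(-8297)) + D(P(11, 13), 218)) = (-44469 + 3558)/((2788 - 1*(-8297)) + 218*(-4 + (13 - 1*11))) = -40911/((2788 + 8297) + 218*(-4 + (13 - 11))) = -40911/(11085 + 218*(-4 + 2)) = -40911/(11085 + 218*(-2)) = -40911/(11085 - 436) = -40911/10649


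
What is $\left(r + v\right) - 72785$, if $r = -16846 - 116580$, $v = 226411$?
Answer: $20200$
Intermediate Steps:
$r = -133426$
$\left(r + v\right) - 72785 = \left(-133426 + 226411\right) - 72785 = 92985 - 72785 = 20200$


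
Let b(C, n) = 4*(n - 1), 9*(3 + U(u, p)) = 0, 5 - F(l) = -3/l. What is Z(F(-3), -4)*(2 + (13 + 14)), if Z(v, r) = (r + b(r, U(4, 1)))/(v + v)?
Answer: -145/2 ≈ -72.500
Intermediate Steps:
F(l) = 5 + 3/l (F(l) = 5 - (-3)/l = 5 + 3/l)
U(u, p) = -3 (U(u, p) = -3 + (⅑)*0 = -3 + 0 = -3)
b(C, n) = -4 + 4*n (b(C, n) = 4*(-1 + n) = -4 + 4*n)
Z(v, r) = (-16 + r)/(2*v) (Z(v, r) = (r + (-4 + 4*(-3)))/(v + v) = (r + (-4 - 12))/((2*v)) = (r - 16)*(1/(2*v)) = (-16 + r)*(1/(2*v)) = (-16 + r)/(2*v))
Z(F(-3), -4)*(2 + (13 + 14)) = ((-16 - 4)/(2*(5 + 3/(-3))))*(2 + (13 + 14)) = ((½)*(-20)/(5 + 3*(-⅓)))*(2 + 27) = ((½)*(-20)/(5 - 1))*29 = ((½)*(-20)/4)*29 = ((½)*(¼)*(-20))*29 = -5/2*29 = -145/2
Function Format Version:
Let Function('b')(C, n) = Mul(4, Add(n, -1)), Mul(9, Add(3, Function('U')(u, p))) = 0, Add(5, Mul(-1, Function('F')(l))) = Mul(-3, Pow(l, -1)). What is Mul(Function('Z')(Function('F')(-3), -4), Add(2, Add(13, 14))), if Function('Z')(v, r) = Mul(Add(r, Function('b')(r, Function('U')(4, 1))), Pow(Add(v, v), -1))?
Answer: Rational(-145, 2) ≈ -72.500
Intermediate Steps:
Function('F')(l) = Add(5, Mul(3, Pow(l, -1))) (Function('F')(l) = Add(5, Mul(-1, Mul(-3, Pow(l, -1)))) = Add(5, Mul(3, Pow(l, -1))))
Function('U')(u, p) = -3 (Function('U')(u, p) = Add(-3, Mul(Rational(1, 9), 0)) = Add(-3, 0) = -3)
Function('b')(C, n) = Add(-4, Mul(4, n)) (Function('b')(C, n) = Mul(4, Add(-1, n)) = Add(-4, Mul(4, n)))
Function('Z')(v, r) = Mul(Rational(1, 2), Pow(v, -1), Add(-16, r)) (Function('Z')(v, r) = Mul(Add(r, Add(-4, Mul(4, -3))), Pow(Add(v, v), -1)) = Mul(Add(r, Add(-4, -12)), Pow(Mul(2, v), -1)) = Mul(Add(r, -16), Mul(Rational(1, 2), Pow(v, -1))) = Mul(Add(-16, r), Mul(Rational(1, 2), Pow(v, -1))) = Mul(Rational(1, 2), Pow(v, -1), Add(-16, r)))
Mul(Function('Z')(Function('F')(-3), -4), Add(2, Add(13, 14))) = Mul(Mul(Rational(1, 2), Pow(Add(5, Mul(3, Pow(-3, -1))), -1), Add(-16, -4)), Add(2, Add(13, 14))) = Mul(Mul(Rational(1, 2), Pow(Add(5, Mul(3, Rational(-1, 3))), -1), -20), Add(2, 27)) = Mul(Mul(Rational(1, 2), Pow(Add(5, -1), -1), -20), 29) = Mul(Mul(Rational(1, 2), Pow(4, -1), -20), 29) = Mul(Mul(Rational(1, 2), Rational(1, 4), -20), 29) = Mul(Rational(-5, 2), 29) = Rational(-145, 2)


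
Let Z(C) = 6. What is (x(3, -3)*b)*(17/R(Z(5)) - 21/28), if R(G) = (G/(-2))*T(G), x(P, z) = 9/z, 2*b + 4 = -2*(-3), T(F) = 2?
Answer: 43/4 ≈ 10.750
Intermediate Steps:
b = 1 (b = -2 + (-2*(-3))/2 = -2 + (1/2)*6 = -2 + 3 = 1)
R(G) = -G (R(G) = (G/(-2))*2 = (G*(-1/2))*2 = -G/2*2 = -G)
(x(3, -3)*b)*(17/R(Z(5)) - 21/28) = ((9/(-3))*1)*(17/((-1*6)) - 21/28) = ((9*(-1/3))*1)*(17/(-6) - 21*1/28) = (-3*1)*(17*(-1/6) - 3/4) = -3*(-17/6 - 3/4) = -3*(-43/12) = 43/4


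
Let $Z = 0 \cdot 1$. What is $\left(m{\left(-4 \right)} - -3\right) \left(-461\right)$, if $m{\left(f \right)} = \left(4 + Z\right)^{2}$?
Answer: $-8759$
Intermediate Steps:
$Z = 0$
$m{\left(f \right)} = 16$ ($m{\left(f \right)} = \left(4 + 0\right)^{2} = 4^{2} = 16$)
$\left(m{\left(-4 \right)} - -3\right) \left(-461\right) = \left(16 - -3\right) \left(-461\right) = \left(16 + 3\right) \left(-461\right) = 19 \left(-461\right) = -8759$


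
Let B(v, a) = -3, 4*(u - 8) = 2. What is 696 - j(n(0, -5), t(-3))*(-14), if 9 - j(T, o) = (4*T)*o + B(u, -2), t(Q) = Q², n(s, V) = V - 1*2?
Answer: 4392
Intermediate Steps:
u = 17/2 (u = 8 + (¼)*2 = 8 + ½ = 17/2 ≈ 8.5000)
n(s, V) = -2 + V (n(s, V) = V - 2 = -2 + V)
j(T, o) = 12 - 4*T*o (j(T, o) = 9 - ((4*T)*o - 3) = 9 - (4*T*o - 3) = 9 - (-3 + 4*T*o) = 9 + (3 - 4*T*o) = 12 - 4*T*o)
696 - j(n(0, -5), t(-3))*(-14) = 696 - (12 - 4*(-2 - 5)*(-3)²)*(-14) = 696 - (12 - 4*(-7)*9)*(-14) = 696 - (12 + 252)*(-14) = 696 - 264*(-14) = 696 - (-3696) = 696 - 1*(-3696) = 696 + 3696 = 4392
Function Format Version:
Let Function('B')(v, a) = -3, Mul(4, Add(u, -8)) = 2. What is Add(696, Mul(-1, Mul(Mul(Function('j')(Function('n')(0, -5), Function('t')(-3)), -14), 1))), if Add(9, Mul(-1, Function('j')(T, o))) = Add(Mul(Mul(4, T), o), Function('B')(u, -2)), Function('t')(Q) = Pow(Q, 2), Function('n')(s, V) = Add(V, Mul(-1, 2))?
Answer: 4392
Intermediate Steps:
u = Rational(17, 2) (u = Add(8, Mul(Rational(1, 4), 2)) = Add(8, Rational(1, 2)) = Rational(17, 2) ≈ 8.5000)
Function('n')(s, V) = Add(-2, V) (Function('n')(s, V) = Add(V, -2) = Add(-2, V))
Function('j')(T, o) = Add(12, Mul(-4, T, o)) (Function('j')(T, o) = Add(9, Mul(-1, Add(Mul(Mul(4, T), o), -3))) = Add(9, Mul(-1, Add(Mul(4, T, o), -3))) = Add(9, Mul(-1, Add(-3, Mul(4, T, o)))) = Add(9, Add(3, Mul(-4, T, o))) = Add(12, Mul(-4, T, o)))
Add(696, Mul(-1, Mul(Mul(Function('j')(Function('n')(0, -5), Function('t')(-3)), -14), 1))) = Add(696, Mul(-1, Mul(Mul(Add(12, Mul(-4, Add(-2, -5), Pow(-3, 2))), -14), 1))) = Add(696, Mul(-1, Mul(Mul(Add(12, Mul(-4, -7, 9)), -14), 1))) = Add(696, Mul(-1, Mul(Mul(Add(12, 252), -14), 1))) = Add(696, Mul(-1, Mul(Mul(264, -14), 1))) = Add(696, Mul(-1, Mul(-3696, 1))) = Add(696, Mul(-1, -3696)) = Add(696, 3696) = 4392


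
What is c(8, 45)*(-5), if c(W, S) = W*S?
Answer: -1800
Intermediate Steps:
c(W, S) = S*W
c(8, 45)*(-5) = (45*8)*(-5) = 360*(-5) = -1800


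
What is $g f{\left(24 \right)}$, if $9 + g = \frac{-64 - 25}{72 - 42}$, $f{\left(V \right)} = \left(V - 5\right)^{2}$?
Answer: $- \frac{129599}{30} \approx -4320.0$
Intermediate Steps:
$f{\left(V \right)} = \left(-5 + V\right)^{2}$
$g = - \frac{359}{30}$ ($g = -9 + \frac{-64 - 25}{72 - 42} = -9 - \frac{89}{30} = - \frac{359}{30} \approx -11.967$)
$g f{\left(24 \right)} = - \frac{359 \left(-5 + 24\right)^{2}}{30} = - \frac{359 \cdot 19^{2}}{30} = \left(- \frac{359}{30}\right) 361 = - \frac{129599}{30}$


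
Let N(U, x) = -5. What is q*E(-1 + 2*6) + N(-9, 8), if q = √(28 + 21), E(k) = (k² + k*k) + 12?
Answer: 1773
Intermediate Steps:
E(k) = 12 + 2*k² (E(k) = (k² + k²) + 12 = 2*k² + 12 = 12 + 2*k²)
q = 7 (q = √49 = 7)
q*E(-1 + 2*6) + N(-9, 8) = 7*(12 + 2*(-1 + 2*6)²) - 5 = 7*(12 + 2*(-1 + 12)²) - 5 = 7*(12 + 2*11²) - 5 = 7*(12 + 2*121) - 5 = 7*(12 + 242) - 5 = 7*254 - 5 = 1778 - 5 = 1773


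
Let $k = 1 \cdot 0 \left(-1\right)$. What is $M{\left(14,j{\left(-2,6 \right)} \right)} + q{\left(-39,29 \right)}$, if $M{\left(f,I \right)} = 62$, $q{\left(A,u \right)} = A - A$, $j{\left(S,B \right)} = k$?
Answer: $62$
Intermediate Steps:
$k = 0$ ($k = 0 \left(-1\right) = 0$)
$j{\left(S,B \right)} = 0$
$q{\left(A,u \right)} = 0$
$M{\left(14,j{\left(-2,6 \right)} \right)} + q{\left(-39,29 \right)} = 62 + 0 = 62$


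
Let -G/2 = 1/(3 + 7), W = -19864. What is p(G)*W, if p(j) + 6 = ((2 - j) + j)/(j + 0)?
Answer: 317824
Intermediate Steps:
G = -1/5 (G = -2/(3 + 7) = -2/10 = -2*1/10 = -1/5 ≈ -0.20000)
p(j) = -6 + 2/j (p(j) = -6 + ((2 - j) + j)/(j + 0) = -6 + 2/j)
p(G)*W = (-6 + 2/(-1/5))*(-19864) = (-6 + 2*(-5))*(-19864) = (-6 - 10)*(-19864) = -16*(-19864) = 317824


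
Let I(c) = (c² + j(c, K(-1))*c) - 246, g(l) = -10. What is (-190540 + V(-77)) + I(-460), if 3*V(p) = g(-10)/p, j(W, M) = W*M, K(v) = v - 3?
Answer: -190710356/231 ≈ -8.2559e+5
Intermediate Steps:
K(v) = -3 + v
j(W, M) = M*W
V(p) = -10/(3*p) (V(p) = (-10/p)/3 = -10/(3*p))
I(c) = -246 - 3*c² (I(c) = (c² + ((-3 - 1)*c)*c) - 246 = (c² + (-4*c)*c) - 246 = (c² - 4*c²) - 246 = -3*c² - 246 = -246 - 3*c²)
(-190540 + V(-77)) + I(-460) = (-190540 - 10/3/(-77)) + (-246 - 3*(-460)²) = (-190540 - 10/3*(-1/77)) + (-246 - 3*211600) = (-190540 + 10/231) + (-246 - 634800) = -44014730/231 - 635046 = -190710356/231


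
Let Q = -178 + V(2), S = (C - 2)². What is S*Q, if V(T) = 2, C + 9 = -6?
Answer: -50864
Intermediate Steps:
C = -15 (C = -9 - 6 = -15)
S = 289 (S = (-15 - 2)² = (-17)² = 289)
Q = -176 (Q = -178 + 2 = -176)
S*Q = 289*(-176) = -50864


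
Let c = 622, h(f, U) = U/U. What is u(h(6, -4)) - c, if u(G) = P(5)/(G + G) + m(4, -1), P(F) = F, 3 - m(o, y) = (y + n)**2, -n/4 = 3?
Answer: -1571/2 ≈ -785.50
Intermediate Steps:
n = -12 (n = -4*3 = -12)
m(o, y) = 3 - (-12 + y)**2 (m(o, y) = 3 - (y - 12)**2 = 3 - (-12 + y)**2)
h(f, U) = 1
u(G) = -166 + 5/(2*G) (u(G) = 5/(G + G) + (3 - (-12 - 1)**2) = 5/((2*G)) + (3 - 1*(-13)**2) = 5*(1/(2*G)) + (3 - 1*169) = 5/(2*G) + (3 - 169) = 5/(2*G) - 166 = -166 + 5/(2*G))
u(h(6, -4)) - c = (-166 + (5/2)/1) - 1*622 = (-166 + (5/2)*1) - 622 = (-166 + 5/2) - 622 = -327/2 - 622 = -1571/2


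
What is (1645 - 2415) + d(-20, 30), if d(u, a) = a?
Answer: -740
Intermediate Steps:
(1645 - 2415) + d(-20, 30) = (1645 - 2415) + 30 = -770 + 30 = -740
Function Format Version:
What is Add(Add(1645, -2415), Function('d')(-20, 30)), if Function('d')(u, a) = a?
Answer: -740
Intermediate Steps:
Add(Add(1645, -2415), Function('d')(-20, 30)) = Add(Add(1645, -2415), 30) = Add(-770, 30) = -740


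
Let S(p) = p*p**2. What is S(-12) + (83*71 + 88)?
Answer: 4253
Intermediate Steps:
S(p) = p**3
S(-12) + (83*71 + 88) = (-12)**3 + (83*71 + 88) = -1728 + (5893 + 88) = -1728 + 5981 = 4253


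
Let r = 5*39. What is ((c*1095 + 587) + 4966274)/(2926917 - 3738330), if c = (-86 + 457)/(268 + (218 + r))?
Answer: -125290318/20465639 ≈ -6.1220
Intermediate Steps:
r = 195
c = 371/681 (c = (-86 + 457)/(268 + (218 + 195)) = 371/(268 + 413) = 371/681 ≈ 0.54479)
((c*1095 + 587) + 4966274)/(2926917 - 3738330) = (((371/681)*1095 + 587) + 4966274)/(2926917 - 3738330) = ((135415/227 + 587) + 4966274)/(-811413) = (268664/227 + 4966274)*(-1/811413) = (1127612862/227)*(-1/811413) = -125290318/20465639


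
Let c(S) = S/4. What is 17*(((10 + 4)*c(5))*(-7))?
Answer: -4165/2 ≈ -2082.5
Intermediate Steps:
c(S) = S/4 (c(S) = S*(1/4) = S/4)
17*(((10 + 4)*c(5))*(-7)) = 17*(((10 + 4)*((1/4)*5))*(-7)) = 17*((14*(5/4))*(-7)) = 17*((35/2)*(-7)) = 17*(-245/2) = -4165/2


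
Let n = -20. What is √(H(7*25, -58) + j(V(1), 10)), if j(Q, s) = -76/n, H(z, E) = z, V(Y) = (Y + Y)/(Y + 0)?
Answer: √4470/5 ≈ 13.372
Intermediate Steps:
V(Y) = 2 (V(Y) = (2*Y)/Y = 2)
j(Q, s) = 19/5 (j(Q, s) = -76/(-20) = -76*(-1/20) = 19/5)
√(H(7*25, -58) + j(V(1), 10)) = √(7*25 + 19/5) = √(175 + 19/5) = √(894/5) = √4470/5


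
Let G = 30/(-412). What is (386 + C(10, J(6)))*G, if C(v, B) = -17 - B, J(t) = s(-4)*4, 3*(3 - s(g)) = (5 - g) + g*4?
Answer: -5215/206 ≈ -25.316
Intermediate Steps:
s(g) = 4/3 - g (s(g) = 3 - ((5 - g) + g*4)/3 = 3 - ((5 - g) + 4*g)/3 = 3 - (5 + 3*g)/3 = 3 + (-5/3 - g) = 4/3 - g)
G = -15/206 (G = 30*(-1/412) = -15/206 ≈ -0.072816)
J(t) = 64/3 (J(t) = (4/3 - 1*(-4))*4 = (4/3 + 4)*4 = (16/3)*4 = 64/3)
(386 + C(10, J(6)))*G = (386 + (-17 - 1*64/3))*(-15/206) = (386 + (-17 - 64/3))*(-15/206) = (386 - 115/3)*(-15/206) = (1043/3)*(-15/206) = -5215/206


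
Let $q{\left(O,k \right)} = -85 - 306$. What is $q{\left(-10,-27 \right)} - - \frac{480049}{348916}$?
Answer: $- \frac{135946107}{348916} \approx -389.62$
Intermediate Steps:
$q{\left(O,k \right)} = -391$
$q{\left(-10,-27 \right)} - - \frac{480049}{348916} = -391 - - \frac{480049}{348916} = -391 + \frac{480049}{348916} = - \frac{135946107}{348916}$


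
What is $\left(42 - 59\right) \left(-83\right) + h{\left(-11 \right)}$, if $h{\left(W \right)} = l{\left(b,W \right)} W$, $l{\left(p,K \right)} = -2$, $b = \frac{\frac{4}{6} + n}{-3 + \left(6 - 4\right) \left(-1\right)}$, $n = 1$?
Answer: $1433$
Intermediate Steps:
$b = - \frac{1}{3}$ ($b = \frac{\frac{4}{6} + 1}{-3 + \left(6 - 4\right) \left(-1\right)} = \frac{4 \cdot \frac{1}{6} + 1}{-3 + 2 \left(-1\right)} = \frac{\frac{2}{3} + 1}{-3 - 2} = \frac{5}{3 \left(-5\right)} = \frac{5}{3} \left(- \frac{1}{5}\right) = - \frac{1}{3} \approx -0.33333$)
$h{\left(W \right)} = - 2 W$
$\left(42 - 59\right) \left(-83\right) + h{\left(-11 \right)} = \left(42 - 59\right) \left(-83\right) - -22 = \left(42 - 59\right) \left(-83\right) + 22 = \left(-17\right) \left(-83\right) + 22 = 1411 + 22 = 1433$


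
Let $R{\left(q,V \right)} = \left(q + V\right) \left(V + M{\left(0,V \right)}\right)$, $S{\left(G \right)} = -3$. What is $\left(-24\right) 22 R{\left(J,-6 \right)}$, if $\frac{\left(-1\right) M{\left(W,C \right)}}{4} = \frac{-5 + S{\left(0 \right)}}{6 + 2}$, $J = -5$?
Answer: $-11616$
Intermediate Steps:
$M{\left(W,C \right)} = 4$ ($M{\left(W,C \right)} = - 4 \frac{-5 - 3}{6 + 2} = - 4 \left(- \frac{8}{8}\right) = - 4 \left(\left(-8\right) \frac{1}{8}\right) = \left(-4\right) \left(-1\right) = 4$)
$R{\left(q,V \right)} = \left(4 + V\right) \left(V + q\right)$ ($R{\left(q,V \right)} = \left(q + V\right) \left(V + 4\right) = \left(V + q\right) \left(4 + V\right) = \left(4 + V\right) \left(V + q\right)$)
$\left(-24\right) 22 R{\left(J,-6 \right)} = \left(-24\right) 22 \left(\left(-6\right)^{2} + 4 \left(-6\right) + 4 \left(-5\right) - -30\right) = - 528 \left(36 - 24 - 20 + 30\right) = \left(-528\right) 22 = -11616$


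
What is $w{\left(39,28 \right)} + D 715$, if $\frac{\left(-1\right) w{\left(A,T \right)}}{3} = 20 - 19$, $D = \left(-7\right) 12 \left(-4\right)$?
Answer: $240237$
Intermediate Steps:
$D = 336$ ($D = \left(-84\right) \left(-4\right) = 336$)
$w{\left(A,T \right)} = -3$ ($w{\left(A,T \right)} = - 3 \left(20 - 19\right) = \left(-3\right) 1 = -3$)
$w{\left(39,28 \right)} + D 715 = -3 + 336 \cdot 715 = -3 + 240240 = 240237$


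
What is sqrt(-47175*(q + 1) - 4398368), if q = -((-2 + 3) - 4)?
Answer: 2*I*sqrt(1146767) ≈ 2141.7*I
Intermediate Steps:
q = 3 (q = -(1 - 4) = -1*(-3) = 3)
sqrt(-47175*(q + 1) - 4398368) = sqrt(-47175*(3 + 1) - 4398368) = sqrt(-188700 - 4398368) = sqrt(-4587068) = 2*I*sqrt(1146767)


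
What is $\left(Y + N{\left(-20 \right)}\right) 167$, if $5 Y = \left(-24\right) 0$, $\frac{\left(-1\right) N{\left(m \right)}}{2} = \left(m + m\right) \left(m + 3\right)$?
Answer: $-227120$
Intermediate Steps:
$N{\left(m \right)} = - 4 m \left(3 + m\right)$ ($N{\left(m \right)} = - 2 \left(m + m\right) \left(m + 3\right) = - 2 \cdot 2 m \left(3 + m\right) = - 4 m \left(3 + m\right)$)
$Y = 0$ ($Y = \frac{\left(-24\right) 0}{5} = \frac{1}{5} \cdot 0 = 0$)
$\left(Y + N{\left(-20 \right)}\right) 167 = \left(0 - - 80 \left(3 - 20\right)\right) 167 = \left(0 - \left(-80\right) \left(-17\right)\right) 167 = \left(0 - 1360\right) 167 = \left(-1360\right) 167 = -227120$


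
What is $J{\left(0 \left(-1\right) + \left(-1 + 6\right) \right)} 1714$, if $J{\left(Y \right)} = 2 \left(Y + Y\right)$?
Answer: $34280$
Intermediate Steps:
$J{\left(Y \right)} = 4 Y$ ($J{\left(Y \right)} = 2 \cdot 2 Y = 4 Y$)
$J{\left(0 \left(-1\right) + \left(-1 + 6\right) \right)} 1714 = 4 \left(0 \left(-1\right) + \left(-1 + 6\right)\right) 1714 = 4 \left(0 + 5\right) 1714 = 4 \cdot 5 \cdot 1714 = 20 \cdot 1714 = 34280$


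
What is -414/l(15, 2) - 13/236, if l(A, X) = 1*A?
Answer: -32633/1180 ≈ -27.655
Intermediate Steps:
l(A, X) = A
-414/l(15, 2) - 13/236 = -414/15 - 13/236 = -414*1/15 - 13*1/236 = -138/5 - 13/236 = -32633/1180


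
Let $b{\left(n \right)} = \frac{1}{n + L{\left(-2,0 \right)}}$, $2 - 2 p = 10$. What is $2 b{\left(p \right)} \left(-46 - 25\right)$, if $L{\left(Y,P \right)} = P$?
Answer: $\frac{71}{2} \approx 35.5$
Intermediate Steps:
$p = -4$ ($p = 1 - 5 = -4$)
$b{\left(n \right)} = \frac{1}{n}$ ($b{\left(n \right)} = \frac{1}{n + 0} = \frac{1}{n}$)
$2 b{\left(p \right)} \left(-46 - 25\right) = \frac{2}{-4} \left(-46 - 25\right) = 2 \left(- \frac{1}{4}\right) \left(-71\right) = \left(- \frac{1}{2}\right) \left(-71\right) = \frac{71}{2}$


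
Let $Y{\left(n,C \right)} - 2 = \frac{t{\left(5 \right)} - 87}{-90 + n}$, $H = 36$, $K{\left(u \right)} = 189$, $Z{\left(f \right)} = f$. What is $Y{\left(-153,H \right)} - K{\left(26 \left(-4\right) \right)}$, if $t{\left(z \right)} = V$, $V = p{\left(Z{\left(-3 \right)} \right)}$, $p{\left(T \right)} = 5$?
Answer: $- \frac{45359}{243} \approx -186.66$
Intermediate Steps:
$V = 5$
$t{\left(z \right)} = 5$
$Y{\left(n,C \right)} = 2 - \frac{82}{-90 + n}$ ($Y{\left(n,C \right)} = 2 + \frac{5 - 87}{-90 + n} = 2 - \frac{82}{-90 + n}$)
$Y{\left(-153,H \right)} - K{\left(26 \left(-4\right) \right)} = \frac{2 \left(-131 - 153\right)}{-90 - 153} - 189 = 2 \frac{1}{-243} \left(-284\right) - 189 = 2 \left(- \frac{1}{243}\right) \left(-284\right) - 189 = \frac{568}{243} - 189 = - \frac{45359}{243}$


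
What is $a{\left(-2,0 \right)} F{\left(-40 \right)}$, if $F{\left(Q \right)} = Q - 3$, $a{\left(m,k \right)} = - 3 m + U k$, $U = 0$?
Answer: $-258$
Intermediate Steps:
$a{\left(m,k \right)} = - 3 m$ ($a{\left(m,k \right)} = - 3 m + 0 k = - 3 m + 0 = - 3 m$)
$F{\left(Q \right)} = -3 + Q$
$a{\left(-2,0 \right)} F{\left(-40 \right)} = \left(-3\right) \left(-2\right) \left(-3 - 40\right) = 6 \left(-43\right) = -258$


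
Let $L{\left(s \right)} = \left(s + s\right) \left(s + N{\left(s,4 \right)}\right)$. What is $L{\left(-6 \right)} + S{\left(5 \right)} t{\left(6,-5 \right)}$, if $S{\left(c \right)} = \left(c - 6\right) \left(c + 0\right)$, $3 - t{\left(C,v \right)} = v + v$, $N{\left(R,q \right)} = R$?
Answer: $79$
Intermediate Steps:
$t{\left(C,v \right)} = 3 - 2 v$ ($t{\left(C,v \right)} = 3 - \left(v + v\right) = 3 - 2 v$)
$S{\left(c \right)} = c \left(-6 + c\right)$ ($S{\left(c \right)} = \left(-6 + c\right) c = c \left(-6 + c\right)$)
$L{\left(s \right)} = 4 s^{2}$ ($L{\left(s \right)} = \left(s + s\right) \left(s + s\right) = 2 s 2 s = 4 s^{2}$)
$L{\left(-6 \right)} + S{\left(5 \right)} t{\left(6,-5 \right)} = 4 \left(-6\right)^{2} + 5 \left(-6 + 5\right) \left(3 - -10\right) = 4 \cdot 36 + 5 \left(-1\right) \left(3 + 10\right) = 144 - 65 = 79$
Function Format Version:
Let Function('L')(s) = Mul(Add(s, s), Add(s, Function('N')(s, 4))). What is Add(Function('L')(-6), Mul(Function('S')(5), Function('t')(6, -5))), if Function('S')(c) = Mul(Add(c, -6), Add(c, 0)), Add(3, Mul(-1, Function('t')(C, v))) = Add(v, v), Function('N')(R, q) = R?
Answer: 79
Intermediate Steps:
Function('t')(C, v) = Add(3, Mul(-2, v)) (Function('t')(C, v) = Add(3, Mul(-1, Add(v, v))) = Add(3, Mul(-1, Mul(2, v))) = Add(3, Mul(-2, v)))
Function('S')(c) = Mul(c, Add(-6, c)) (Function('S')(c) = Mul(Add(-6, c), c) = Mul(c, Add(-6, c)))
Function('L')(s) = Mul(4, Pow(s, 2)) (Function('L')(s) = Mul(Add(s, s), Add(s, s)) = Mul(Mul(2, s), Mul(2, s)) = Mul(4, Pow(s, 2)))
Add(Function('L')(-6), Mul(Function('S')(5), Function('t')(6, -5))) = Add(Mul(4, Pow(-6, 2)), Mul(Mul(5, Add(-6, 5)), Add(3, Mul(-2, -5)))) = Add(Mul(4, 36), Mul(Mul(5, -1), Add(3, 10))) = Add(144, Mul(-5, 13)) = Add(144, -65) = 79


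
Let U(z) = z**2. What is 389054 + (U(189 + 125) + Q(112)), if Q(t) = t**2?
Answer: 500194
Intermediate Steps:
389054 + (U(189 + 125) + Q(112)) = 389054 + ((189 + 125)**2 + 112**2) = 389054 + (314**2 + 12544) = 389054 + (98596 + 12544) = 389054 + 111140 = 500194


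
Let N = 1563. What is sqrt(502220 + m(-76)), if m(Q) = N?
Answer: sqrt(503783) ≈ 709.78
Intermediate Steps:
m(Q) = 1563
sqrt(502220 + m(-76)) = sqrt(502220 + 1563) = sqrt(503783)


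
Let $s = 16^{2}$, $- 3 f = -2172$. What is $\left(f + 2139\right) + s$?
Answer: $3119$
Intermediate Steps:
$f = 724$ ($f = \left(- \frac{1}{3}\right) \left(-2172\right) = 724$)
$s = 256$
$\left(f + 2139\right) + s = \left(724 + 2139\right) + 256 = 2863 + 256 = 3119$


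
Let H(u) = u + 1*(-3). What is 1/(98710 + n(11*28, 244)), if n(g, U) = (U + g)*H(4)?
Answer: 1/99262 ≈ 1.0074e-5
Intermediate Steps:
H(u) = -3 + u (H(u) = u - 3 = -3 + u)
n(g, U) = U + g (n(g, U) = (U + g)*(-3 + 4) = (U + g)*1 = U + g)
1/(98710 + n(11*28, 244)) = 1/(98710 + (244 + 11*28)) = 1/(98710 + (244 + 308)) = 1/(98710 + 552) = 1/99262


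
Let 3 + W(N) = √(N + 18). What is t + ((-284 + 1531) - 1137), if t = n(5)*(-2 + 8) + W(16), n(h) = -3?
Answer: 89 + √34 ≈ 94.831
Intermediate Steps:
W(N) = -3 + √(18 + N) (W(N) = -3 + √(N + 18) = -3 + √(18 + N))
t = -21 + √34 (t = -3*(-2 + 8) + (-3 + √(18 + 16)) = -3*6 + (-3 + √34) = -18 + (-3 + √34) = -21 + √34 ≈ -15.169)
t + ((-284 + 1531) - 1137) = (-21 + √34) + ((-284 + 1531) - 1137) = (-21 + √34) + (1247 - 1137) = (-21 + √34) + 110 = 89 + √34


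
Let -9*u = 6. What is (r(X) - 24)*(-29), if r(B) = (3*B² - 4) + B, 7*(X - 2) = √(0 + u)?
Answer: 19952/49 - 377*I*√6/21 ≈ 407.18 - 43.974*I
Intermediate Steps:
u = -⅔ (u = -⅑*6 = -⅔ ≈ -0.66667)
X = 2 + I*√6/21 (X = 2 + √(0 - ⅔)/7 = 2 + √(-⅔)/7 = 2 + (I*√6/3)/7 = 2 + I*√6/21 ≈ 2.0 + 0.11664*I)
r(B) = -4 + B + 3*B² (r(B) = (-4 + 3*B²) + B = -4 + B + 3*B²)
(r(X) - 24)*(-29) = ((-4 + (2 + I*√6/21) + 3*(2 + I*√6/21)²) - 24)*(-29) = ((-2 + 3*(2 + I*√6/21)² + I*√6/21) - 24)*(-29) = (-26 + 3*(2 + I*√6/21)² + I*√6/21)*(-29) = 754 - 87*(2 + I*√6/21)² - 29*I*√6/21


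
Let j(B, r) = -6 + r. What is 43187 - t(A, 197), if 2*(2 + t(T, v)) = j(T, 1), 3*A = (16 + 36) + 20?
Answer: 86383/2 ≈ 43192.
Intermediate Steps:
A = 24 (A = ((16 + 36) + 20)/3 = (52 + 20)/3 = (⅓)*72 = 24)
t(T, v) = -9/2 (t(T, v) = -2 + (-6 + 1)/2 = -2 + (½)*(-5) = -2 - 5/2 = -9/2)
43187 - t(A, 197) = 43187 - 1*(-9/2) = 43187 + 9/2 = 86383/2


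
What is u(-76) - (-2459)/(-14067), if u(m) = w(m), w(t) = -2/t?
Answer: -79375/534546 ≈ -0.14849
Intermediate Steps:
u(m) = -2/m
u(-76) - (-2459)/(-14067) = -2/(-76) - (-2459)/(-14067) = -2*(-1/76) - (-2459)*(-1)/14067 = 1/38 - 1*2459/14067 = 1/38 - 2459/14067 = -79375/534546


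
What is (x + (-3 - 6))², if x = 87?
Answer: 6084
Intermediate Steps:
(x + (-3 - 6))² = (87 + (-3 - 6))² = (87 - 9)² = 78² = 6084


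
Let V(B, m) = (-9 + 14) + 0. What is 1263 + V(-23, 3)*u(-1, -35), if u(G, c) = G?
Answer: 1258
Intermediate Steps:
V(B, m) = 5 (V(B, m) = 5 + 0 = 5)
1263 + V(-23, 3)*u(-1, -35) = 1263 + 5*(-1) = 1263 - 5 = 1258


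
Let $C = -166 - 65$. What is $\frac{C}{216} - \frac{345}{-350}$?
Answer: $- \frac{211}{2520} \approx -0.08373$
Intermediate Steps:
$C = -231$ ($C = -166 - 65 = -231$)
$\frac{C}{216} - \frac{345}{-350} = - \frac{231}{216} - \frac{345}{-350} = \left(-231\right) \frac{1}{216} - - \frac{69}{70} = - \frac{77}{72} + \frac{69}{70} = - \frac{211}{2520}$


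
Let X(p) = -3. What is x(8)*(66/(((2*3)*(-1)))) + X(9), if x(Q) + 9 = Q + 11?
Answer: -113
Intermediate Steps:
x(Q) = 2 + Q (x(Q) = -9 + (Q + 11) = -9 + (11 + Q) = 2 + Q)
x(8)*(66/(((2*3)*(-1)))) + X(9) = (2 + 8)*(66/(((2*3)*(-1)))) - 3 = 10*(66/((6*(-1)))) - 3 = 10*(66/(-6)) - 3 = 10*(66*(-⅙)) - 3 = 10*(-11) - 3 = -110 - 3 = -113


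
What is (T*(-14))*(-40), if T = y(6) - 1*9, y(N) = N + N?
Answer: 1680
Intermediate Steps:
y(N) = 2*N
T = 3 (T = 2*6 - 1*9 = 12 - 9 = 3)
(T*(-14))*(-40) = (3*(-14))*(-40) = -42*(-40) = 1680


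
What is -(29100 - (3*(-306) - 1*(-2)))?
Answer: -30016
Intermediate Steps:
-(29100 - (3*(-306) - 1*(-2))) = -(29100 - (-918 + 2)) = -(29100 - 1*(-916)) = -(29100 + 916) = -1*30016 = -30016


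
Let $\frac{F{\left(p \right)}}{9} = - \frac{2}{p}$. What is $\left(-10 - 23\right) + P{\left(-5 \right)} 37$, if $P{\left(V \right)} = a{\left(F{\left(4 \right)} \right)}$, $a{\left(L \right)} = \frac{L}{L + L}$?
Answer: $- \frac{29}{2} \approx -14.5$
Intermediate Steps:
$F{\left(p \right)} = - \frac{18}{p}$ ($F{\left(p \right)} = 9 \left(- \frac{2}{p}\right) = - \frac{18}{p}$)
$a{\left(L \right)} = \frac{1}{2}$ ($a{\left(L \right)} = \frac{L}{2 L} = \frac{1}{2 L} L = \frac{1}{2}$)
$P{\left(V \right)} = \frac{1}{2}$
$\left(-10 - 23\right) + P{\left(-5 \right)} 37 = \left(-10 - 23\right) + \frac{1}{2} \cdot 37 = \left(-10 - 23\right) + \frac{37}{2} = -33 + \frac{37}{2} = - \frac{29}{2}$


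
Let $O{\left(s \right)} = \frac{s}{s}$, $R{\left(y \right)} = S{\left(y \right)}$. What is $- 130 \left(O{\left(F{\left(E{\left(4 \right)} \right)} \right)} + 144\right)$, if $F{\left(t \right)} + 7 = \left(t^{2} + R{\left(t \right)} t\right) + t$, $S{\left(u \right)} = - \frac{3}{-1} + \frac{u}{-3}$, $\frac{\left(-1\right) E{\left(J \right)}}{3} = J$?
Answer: $-18850$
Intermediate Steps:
$E{\left(J \right)} = - 3 J$
$S{\left(u \right)} = 3 - \frac{u}{3}$ ($S{\left(u \right)} = \left(-3\right) \left(-1\right) + u \left(- \frac{1}{3}\right) = 3 - \frac{u}{3}$)
$R{\left(y \right)} = 3 - \frac{y}{3}$
$F{\left(t \right)} = -7 + t + t^{2} + t \left(3 - \frac{t}{3}\right)$ ($F{\left(t \right)} = -7 + \left(\left(t^{2} + \left(3 - \frac{t}{3}\right) t\right) + t\right) = -7 + \left(\left(t^{2} + t \left(3 - \frac{t}{3}\right)\right) + t\right) = -7 + \left(t + t^{2} + t \left(3 - \frac{t}{3}\right)\right) = -7 + t + t^{2} + t \left(3 - \frac{t}{3}\right)$)
$O{\left(s \right)} = 1$
$- 130 \left(O{\left(F{\left(E{\left(4 \right)} \right)} \right)} + 144\right) = - 130 \left(1 + 144\right) = \left(-130\right) 145 = -18850$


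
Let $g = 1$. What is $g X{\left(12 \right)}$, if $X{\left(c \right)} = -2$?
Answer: $-2$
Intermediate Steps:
$g X{\left(12 \right)} = 1 \left(-2\right) = -2$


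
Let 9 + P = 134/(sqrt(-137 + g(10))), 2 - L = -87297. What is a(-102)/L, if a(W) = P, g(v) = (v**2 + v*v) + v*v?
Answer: -9/87299 + 134*sqrt(163)/14229737 ≈ 1.7133e-5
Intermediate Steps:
L = 87299 (L = 2 - 1*(-87297) = 2 + 87297 = 87299)
g(v) = 3*v**2 (g(v) = (v**2 + v**2) + v**2 = 2*v**2 + v**2 = 3*v**2)
P = -9 + 134*sqrt(163)/163 (P = -9 + 134/(sqrt(-137 + 3*10**2)) = -9 + 134/(sqrt(-137 + 3*100)) = -9 + 134/(sqrt(-137 + 300)) = -9 + 134/(sqrt(163)) = -9 + 134*(sqrt(163)/163) = -9 + 134*sqrt(163)/163 ≈ 1.4957)
a(W) = -9 + 134*sqrt(163)/163
a(-102)/L = (-9 + 134*sqrt(163)/163)/87299 = (-9 + 134*sqrt(163)/163)*(1/87299) = -9/87299 + 134*sqrt(163)/14229737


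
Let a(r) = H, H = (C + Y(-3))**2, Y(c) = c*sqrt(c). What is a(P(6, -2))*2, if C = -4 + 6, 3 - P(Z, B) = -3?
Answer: -46 - 24*I*sqrt(3) ≈ -46.0 - 41.569*I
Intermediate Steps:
Y(c) = c**(3/2)
P(Z, B) = 6 (P(Z, B) = 3 - 1*(-3) = 3 + 3 = 6)
C = 2
H = (2 - 3*I*sqrt(3))**2 (H = (2 + (-3)**(3/2))**2 = (2 - 3*I*sqrt(3))**2 ≈ -23.0 - 20.785*I)
a(r) = (2 - 3*I*sqrt(3))**2
a(P(6, -2))*2 = (2 - 3*I*sqrt(3))**2*2 = 2*(2 - 3*I*sqrt(3))**2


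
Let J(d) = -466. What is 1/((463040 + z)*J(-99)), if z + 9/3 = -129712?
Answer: -1/155329450 ≈ -6.4379e-9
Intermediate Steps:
z = -129715 (z = -3 - 129712 = -129715)
1/((463040 + z)*J(-99)) = 1/((463040 - 129715)*(-466)) = -1/466/333325 = (1/333325)*(-1/466) = -1/155329450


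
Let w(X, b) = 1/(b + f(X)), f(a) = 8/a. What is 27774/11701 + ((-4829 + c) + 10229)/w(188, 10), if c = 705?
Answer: 33718438938/549947 ≈ 61312.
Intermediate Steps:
w(X, b) = 1/(b + 8/X)
27774/11701 + ((-4829 + c) + 10229)/w(188, 10) = 27774/11701 + ((-4829 + 705) + 10229)/((188/(8 + 188*10))) = 27774*(1/11701) + (-4124 + 10229)/((188/(8 + 1880))) = 27774/11701 + 6105/((188/1888)) = 27774/11701 + 6105/((188*(1/1888))) = 27774/11701 + 6105/(47/472) = 27774/11701 + 6105*(472/47) = 27774/11701 + 2881560/47 = 33718438938/549947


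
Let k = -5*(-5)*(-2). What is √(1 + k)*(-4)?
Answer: -28*I ≈ -28.0*I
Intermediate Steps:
k = -50 (k = 25*(-2) = -50)
√(1 + k)*(-4) = √(1 - 50)*(-4) = √(-49)*(-4) = (7*I)*(-4) = -28*I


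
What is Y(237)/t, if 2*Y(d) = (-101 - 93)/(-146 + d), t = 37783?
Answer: -97/3438253 ≈ -2.8212e-5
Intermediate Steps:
Y(d) = -97/(-146 + d) (Y(d) = ((-101 - 93)/(-146 + d))/2 = (-194/(-146 + d))/2 = -97/(-146 + d))
Y(237)/t = -97/(-146 + 237)/37783 = -97/91*(1/37783) = -97*1/91*(1/37783) = -97/91*1/37783 = -97/3438253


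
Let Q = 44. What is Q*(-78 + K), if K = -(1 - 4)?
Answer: -3300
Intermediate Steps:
K = 3 (K = -1*(-3) = 3)
Q*(-78 + K) = 44*(-78 + 3) = 44*(-75) = -3300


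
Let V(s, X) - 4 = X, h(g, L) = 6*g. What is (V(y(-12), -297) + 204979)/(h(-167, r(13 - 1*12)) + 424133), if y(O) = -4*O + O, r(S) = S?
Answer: 204686/423131 ≈ 0.48374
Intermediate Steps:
y(O) = -3*O
V(s, X) = 4 + X
(V(y(-12), -297) + 204979)/(h(-167, r(13 - 1*12)) + 424133) = ((4 - 297) + 204979)/(6*(-167) + 424133) = (-293 + 204979)/(-1002 + 424133) = 204686/423131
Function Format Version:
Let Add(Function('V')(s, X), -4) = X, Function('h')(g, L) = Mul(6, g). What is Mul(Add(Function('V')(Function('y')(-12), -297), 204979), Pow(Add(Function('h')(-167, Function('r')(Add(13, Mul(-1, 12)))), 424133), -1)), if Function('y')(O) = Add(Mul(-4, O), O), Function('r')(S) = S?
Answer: Rational(204686, 423131) ≈ 0.48374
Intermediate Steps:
Function('y')(O) = Mul(-3, O)
Function('V')(s, X) = Add(4, X)
Mul(Add(Function('V')(Function('y')(-12), -297), 204979), Pow(Add(Function('h')(-167, Function('r')(Add(13, Mul(-1, 12)))), 424133), -1)) = Mul(Add(Add(4, -297), 204979), Pow(Add(Mul(6, -167), 424133), -1)) = Mul(Add(-293, 204979), Pow(Add(-1002, 424133), -1)) = Mul(204686, Pow(423131, -1)) = Mul(204686, Rational(1, 423131)) = Rational(204686, 423131)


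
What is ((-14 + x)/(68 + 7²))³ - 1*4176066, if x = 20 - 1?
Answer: -6688441594333/1601613 ≈ -4.1761e+6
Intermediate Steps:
x = 19
((-14 + x)/(68 + 7²))³ - 1*4176066 = ((-14 + 19)/(68 + 7²))³ - 1*4176066 = (5/(68 + 49))³ - 4176066 = (5/117)³ - 4176066 = 125/1601613 - 4176066 = -6688441594333/1601613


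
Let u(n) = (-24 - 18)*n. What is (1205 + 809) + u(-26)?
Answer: 3106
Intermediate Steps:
u(n) = -42*n
(1205 + 809) + u(-26) = (1205 + 809) - 42*(-26) = 2014 + 1092 = 3106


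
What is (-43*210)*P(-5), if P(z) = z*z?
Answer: -225750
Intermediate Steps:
P(z) = z²
(-43*210)*P(-5) = -43*210*(-5)² = -9030*25 = -225750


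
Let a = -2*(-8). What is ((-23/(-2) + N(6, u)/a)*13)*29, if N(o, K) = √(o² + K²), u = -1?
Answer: 8671/2 + 377*√37/16 ≈ 4478.8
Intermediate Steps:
N(o, K) = √(K² + o²)
a = 16
((-23/(-2) + N(6, u)/a)*13)*29 = ((-23/(-2) + √((-1)² + 6²)/16)*13)*29 = ((-23*(-½) + √(1 + 36)*(1/16))*13)*29 = ((23/2 + √37*(1/16))*13)*29 = ((23/2 + √37/16)*13)*29 = (299/2 + 13*√37/16)*29 = 8671/2 + 377*√37/16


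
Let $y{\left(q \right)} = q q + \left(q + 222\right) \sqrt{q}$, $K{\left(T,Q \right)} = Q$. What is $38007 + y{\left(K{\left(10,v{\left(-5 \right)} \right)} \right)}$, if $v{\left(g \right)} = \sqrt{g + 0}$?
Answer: $38002 + 222 \sqrt[4]{-5} + 5^{\frac{3}{4}} i^{\frac{3}{2}} \approx 38234.0 + 237.1 i$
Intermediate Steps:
$v{\left(g \right)} = \sqrt{g}$
$y{\left(q \right)} = q^{2} + \sqrt{q} \left(222 + q\right)$ ($y{\left(q \right)} = q^{2} + \left(222 + q\right) \sqrt{q} = q^{2} + \sqrt{q} \left(222 + q\right)$)
$38007 + y{\left(K{\left(10,v{\left(-5 \right)} \right)} \right)} = 38007 + \left(\left(\sqrt{-5}\right)^{2} + \left(\sqrt{-5}\right)^{\frac{3}{2}} + 222 \sqrt{\sqrt{-5}}\right) = 38007 + \left(\left(i \sqrt{5}\right)^{2} + \left(i \sqrt{5}\right)^{\frac{3}{2}} + 222 \sqrt{i \sqrt{5}}\right) = 38007 + \left(-5 + 5^{\frac{3}{4}} i^{\frac{3}{2}} + 222 \sqrt[4]{5} \sqrt{i}\right) = 38002 + 5^{\frac{3}{4}} i^{\frac{3}{2}} + 222 \sqrt[4]{5} \sqrt{i}$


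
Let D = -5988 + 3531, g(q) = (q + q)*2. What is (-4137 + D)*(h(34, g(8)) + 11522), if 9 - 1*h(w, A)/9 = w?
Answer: -74492418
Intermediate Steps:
g(q) = 4*q (g(q) = (2*q)*2 = 4*q)
h(w, A) = 81 - 9*w
D = -2457
(-4137 + D)*(h(34, g(8)) + 11522) = (-4137 - 2457)*((81 - 9*34) + 11522) = -6594*((81 - 306) + 11522) = -6594*(-225 + 11522) = -6594*11297 = -74492418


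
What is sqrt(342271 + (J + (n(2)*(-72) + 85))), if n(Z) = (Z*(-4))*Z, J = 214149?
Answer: sqrt(557657) ≈ 746.76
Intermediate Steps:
n(Z) = -4*Z**2 (n(Z) = (-4*Z)*Z = -4*Z**2)
sqrt(342271 + (J + (n(2)*(-72) + 85))) = sqrt(342271 + (214149 + (-4*2**2*(-72) + 85))) = sqrt(342271 + (214149 + (-4*4*(-72) + 85))) = sqrt(342271 + (214149 + (-16*(-72) + 85))) = sqrt(342271 + (214149 + (1152 + 85))) = sqrt(342271 + (214149 + 1237)) = sqrt(342271 + 215386) = sqrt(557657)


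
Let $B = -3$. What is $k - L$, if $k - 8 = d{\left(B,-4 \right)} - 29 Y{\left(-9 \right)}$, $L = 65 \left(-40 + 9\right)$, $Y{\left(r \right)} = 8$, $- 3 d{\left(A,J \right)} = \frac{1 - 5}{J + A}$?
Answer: $\frac{37607}{21} \approx 1790.8$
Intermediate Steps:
$d{\left(A,J \right)} = \frac{4}{3 \left(A + J\right)}$ ($d{\left(A,J \right)} = - \frac{\left(1 - 5\right) \frac{1}{J + A}}{3} = - \frac{\left(-4\right) \frac{1}{A + J}}{3} = \frac{4}{3 \left(A + J\right)}$)
$L = -2015$ ($L = 65 \left(-31\right) = -2015$)
$k = - \frac{4708}{21}$ ($k = 8 + \left(\frac{4}{3 \left(-3 - 4\right)} - 232\right) = 8 - \left(232 - \frac{4}{3 \left(-7\right)}\right) = 8 + \left(\frac{4}{3} \left(- \frac{1}{7}\right) - 232\right) = 8 - \frac{4876}{21} = - \frac{4708}{21} \approx -224.19$)
$k - L = - \frac{4708}{21} - -2015 = - \frac{4708}{21} + 2015 = \frac{37607}{21}$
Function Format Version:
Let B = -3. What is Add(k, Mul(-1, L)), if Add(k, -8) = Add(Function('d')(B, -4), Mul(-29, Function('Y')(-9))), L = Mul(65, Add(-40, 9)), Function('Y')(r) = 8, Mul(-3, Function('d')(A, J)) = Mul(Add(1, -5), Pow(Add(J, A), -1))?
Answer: Rational(37607, 21) ≈ 1790.8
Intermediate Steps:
Function('d')(A, J) = Mul(Rational(4, 3), Pow(Add(A, J), -1)) (Function('d')(A, J) = Mul(Rational(-1, 3), Mul(Add(1, -5), Pow(Add(J, A), -1))) = Mul(Rational(-1, 3), Mul(-4, Pow(Add(A, J), -1))) = Mul(Rational(4, 3), Pow(Add(A, J), -1)))
L = -2015 (L = Mul(65, -31) = -2015)
k = Rational(-4708, 21) (k = Add(8, Add(Mul(Rational(4, 3), Pow(Add(-3, -4), -1)), Mul(-29, 8))) = Add(8, Add(Mul(Rational(4, 3), Pow(-7, -1)), -232)) = Add(8, Add(Mul(Rational(4, 3), Rational(-1, 7)), -232)) = Add(8, Add(Rational(-4, 21), -232)) = Add(8, Rational(-4876, 21)) = Rational(-4708, 21) ≈ -224.19)
Add(k, Mul(-1, L)) = Add(Rational(-4708, 21), Mul(-1, -2015)) = Add(Rational(-4708, 21), 2015) = Rational(37607, 21)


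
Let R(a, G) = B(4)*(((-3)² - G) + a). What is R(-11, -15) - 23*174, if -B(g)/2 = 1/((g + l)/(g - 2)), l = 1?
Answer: -20062/5 ≈ -4012.4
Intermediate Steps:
B(g) = -2*(-2 + g)/(1 + g) (B(g) = -2*(g - 2)/(g + 1) = -2*(-2 + g)/(1 + g))
R(a, G) = -36/5 - 4*a/5 + 4*G/5 (R(a, G) = (2*(2 - 1*4)/(1 + 4))*(((-3)² - G) + a) = (2*(2 - 4)/5)*((9 - G) + a) = (2*(⅕)*(-2))*(9 + a - G) = -4*(9 + a - G)/5 = -36/5 - 4*a/5 + 4*G/5)
R(-11, -15) - 23*174 = (-36/5 - ⅘*(-11) + (⅘)*(-15)) - 23*174 = (-36/5 + 44/5 - 12) - 4002 = -52/5 - 4002 = -20062/5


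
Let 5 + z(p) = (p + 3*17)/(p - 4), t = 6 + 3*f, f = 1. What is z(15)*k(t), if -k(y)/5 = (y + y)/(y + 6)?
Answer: -6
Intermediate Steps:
t = 9 (t = 6 + 3*1 = 6 + 3 = 9)
z(p) = -5 + (51 + p)/(-4 + p) (z(p) = -5 + (p + 3*17)/(p - 4) = -5 + (p + 51)/(-4 + p) = -5 + (51 + p)/(-4 + p))
k(y) = -10*y/(6 + y) (k(y) = -5*(y + y)/(y + 6) = -5*2*y/(6 + y) = -10*y/(6 + y))
z(15)*k(t) = ((71 - 4*15)/(-4 + 15))*(-10*9/(6 + 9)) = ((71 - 60)/11)*(-10*9/15) = ((1/11)*11)*(-10*9*1/15) = 1*(-6) = -6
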